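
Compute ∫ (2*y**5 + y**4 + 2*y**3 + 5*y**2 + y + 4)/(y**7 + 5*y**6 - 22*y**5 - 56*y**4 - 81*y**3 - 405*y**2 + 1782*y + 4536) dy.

12*log(y - 4)/55 - 673*log(y - 3)/5400 - 7*log(y + 2)/325 + 59*log(y + 3)/432 - 31657*log(y + 7)/127600 + 2681*log(y**2 + 9)/135720 + 8899*atan(y/3)/203580 + C

Factor the denominator: (y - 4)*(y - 3)*(y + 2)*(y + 3)*(y + 7)*(y**2 + 9).
Partial-fraction decomposition: (2681*y + 8899)/(67860*(y**2 + 9)) - 31657/(127600*(y + 7)) + 59/(432*(y + 3)) - 7/(325*(y + 2)) - 673/(5400*(y - 3)) + 12/(55*(y - 4)).
Integrate each term; A/(y−a) gives A·log|y−a|; the (By+D)/(y²+p²) term gives a log and an atan.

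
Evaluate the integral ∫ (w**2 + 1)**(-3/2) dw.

w/sqrt(w**2 + 1) + C

Substitute w = tan(θ), so dw = sec(θ)^2 dθ and the radical becomes sqrt(w**2 + 1) = sec(θ) by the Pythagorean identity.
Integrate the resulting trig expression in θ, then back-substitute tan(θ) = w, sec(θ) = sqrt(w**2 + 1) (absorbing any constant into C).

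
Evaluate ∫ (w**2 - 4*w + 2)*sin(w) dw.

Use integration by parts with u = w**2 - 4*w + 2, dv = sin(w) dw, so v = -cos(w).
Apply parts 2 times (tabular method): alternate signs, differentiate u down to 0, integrate dv up.

-w**2*cos(w) + 2*w*sin(w) + 4*w*cos(w) - 4*sin(w) + C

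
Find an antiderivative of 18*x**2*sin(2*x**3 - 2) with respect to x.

Let u = 2*x**3 - 2, so du = (6*x**2) dx.
Rewriting, the integral becomes 3·∫ sin(u) du = 3·-cos(u).
Substituting back, u = 2*x**3 - 2.

-3*cos(2*x**3 - 2) + C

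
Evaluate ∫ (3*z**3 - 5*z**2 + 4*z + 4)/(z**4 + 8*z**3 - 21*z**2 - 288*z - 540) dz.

124*log(z - 6)/297 + 67*log(z + 3)/27 - 258*log(z + 5)/11 + 212*log(z + 6)/9 + C

Factor the denominator: (z - 6)*(z + 3)*(z + 5)*(z + 6).
Partial-fraction decomposition: 212/(9*(z + 6)) - 258/(11*(z + 5)) + 67/(27*(z + 3)) + 124/(297*(z - 6)).
Integrate each term: A/(z−a) contributes A·log|z−a|.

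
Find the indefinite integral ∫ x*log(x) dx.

x**2*log(x)/2 - x**2/4 + C

Use integration by parts with u = log(x), dv = x dx.
Then du = 1/x dx and v = x**2/2.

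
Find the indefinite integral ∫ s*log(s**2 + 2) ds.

Let u = s**2 + 2, so du = (2*s) ds.
The integral becomes (1/2)·∫ log(u) du; integrate by parts with u′=log(u), dv′=du.

s**2*log(s**2 + 2)/2 - s**2/2 + log(s**2 + 2) + C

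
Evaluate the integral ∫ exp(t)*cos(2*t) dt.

Let I denote the integral. Integrate by parts with u = cos(2*t), dv = exp(t) dt, so v = exp(t): I = exp(t)*cos(2*t) + 2·∫ exp(t)*sin(2*t) dt.
Apply parts again with u = sin(2*t), dv = exp(t) dt: ∫ exp(t)*sin(2*t) dt = exp(t)*sin(2*t) − 2·I. Substituting back brings back I: I = 2*exp(t)*sin(2*t) + exp(t)*cos(2*t) − 4·I.
Solving for I: (1 + 4)·I equals the remaining terms, so I = (1/5)·(2*exp(t)*sin(2*t) + exp(t)*cos(2*t)).

2*exp(t)*sin(2*t)/5 + exp(t)*cos(2*t)/5 + C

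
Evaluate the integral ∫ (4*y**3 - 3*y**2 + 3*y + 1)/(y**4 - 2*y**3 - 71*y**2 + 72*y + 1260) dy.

1247*log(y - 7)/156 - 775*log(y - 6)/132 - 589*log(y + 5)/132 + 989*log(y + 6)/156 + C

Factor the denominator: (y - 7)*(y - 6)*(y + 5)*(y + 6).
Partial-fraction decomposition: 989/(156*(y + 6)) - 589/(132*(y + 5)) - 775/(132*(y - 6)) + 1247/(156*(y - 7)).
Integrate each term: A/(y−a) contributes A·log|y−a|.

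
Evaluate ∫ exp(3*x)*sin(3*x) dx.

Let I denote the integral. Integrate by parts with u = sin(3*x), dv = exp(3*x) dx, so v = exp(3*x)/3: I = exp(3*x)*sin(3*x)/3 − ∫ exp(3*x)*cos(3*x) dx.
Apply parts again with u = cos(3*x), dv = exp(3*x) dx: ∫ exp(3*x)*cos(3*x) dx = exp(3*x)*cos(3*x)/3 + I. Substituting back brings back I: I = exp(3*x)*sin(3*x)/3 - exp(3*x)*cos(3*x)/3 − I.
Solving for I: (1 + 1)·I equals the remaining terms, so I = (1/2)·(exp(3*x)*sin(3*x)/3 - exp(3*x)*cos(3*x)/3).

exp(3*x)*sin(3*x)/6 - exp(3*x)*cos(3*x)/6 + C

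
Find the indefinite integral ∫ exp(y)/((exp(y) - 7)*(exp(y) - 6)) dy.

Let u = e^y, du = e^y dy.
The integral becomes ∫ du/((u-7)(u-6)); decompose into partial fractions.

log(exp(y) - 7) - log(exp(y) - 6) + C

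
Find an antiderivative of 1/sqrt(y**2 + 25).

Substitute y = 5·tan(θ), so dy = 5·sec(θ)^2 dθ and the radical becomes sqrt(y**2 + 25) = 5·sec(θ) by the Pythagorean identity.
Integrate the resulting trig expression in θ, then back-substitute tan(θ) = y/5, sec(θ) = sqrt(y**2 + 25)/5 (absorbing any constant into C).

log(y + sqrt(y**2 + 25)) + C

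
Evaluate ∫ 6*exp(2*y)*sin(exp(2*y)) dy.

Let u = exp(2*y), so du = (2*exp(2*y)) dy.
Rewriting, the integral becomes 3·∫ sin(u) du = 3·-cos(u).
Substituting back, u = exp(2*y).

-3*cos(exp(2*y)) + C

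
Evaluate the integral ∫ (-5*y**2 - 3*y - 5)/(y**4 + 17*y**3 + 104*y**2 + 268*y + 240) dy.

Factor the denominator: (y + 2)*(y + 4)*(y + 5)*(y + 6).
Partial-fraction decomposition: 167/(8*(y + 6)) - 115/(3*(y + 5)) + 73/(4*(y + 4)) - 19/(24*(y + 2)).
Integrate each term: A/(y−a) contributes A·log|y−a|.

-19*log(y + 2)/24 + 73*log(y + 4)/4 - 115*log(y + 5)/3 + 167*log(y + 6)/8 + C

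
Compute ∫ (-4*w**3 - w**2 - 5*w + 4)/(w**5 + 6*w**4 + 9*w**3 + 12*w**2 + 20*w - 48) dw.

-3*log(w - 1)/50 - 59*log(w + 3)/26 + 66*log(w + 4)/25 - 101*log(w**2 + 4)/650 - 61*atan(w/2)/650 + C

Factor the denominator: (w - 1)*(w + 3)*(w + 4)*(w**2 + 4).
Partial-fraction decomposition: -(101*w + 61)/(325*(w**2 + 4)) + 66/(25*(w + 4)) - 59/(26*(w + 3)) - 3/(50*(w - 1)).
Integrate each term; A/(w−a) gives A·log|w−a|; the (Bw+D)/(w²+p²) term gives a log and an atan.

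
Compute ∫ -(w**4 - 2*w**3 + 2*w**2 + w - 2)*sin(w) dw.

w**4*cos(w) - 4*w**3*sin(w) - 2*w**3*cos(w) + 6*w**2*sin(w) - 10*w**2*cos(w) + 20*w*sin(w) + 13*w*cos(w) - 13*sin(w) + 18*cos(w) + C

Use integration by parts with u = w**4 - 2*w**3 + 2*w**2 + w - 2, dv = -sin(w) dw, so v = cos(w).
Apply parts 4 times (tabular method): alternate signs, differentiate u down to 0, integrate dv up.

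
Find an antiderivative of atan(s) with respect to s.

s*atan(s) - log(s**2 + 1)/2 + C

Use integration by parts with u = arctan(s), dv = ds.
Then du = 1/(s**2 + 1) ds.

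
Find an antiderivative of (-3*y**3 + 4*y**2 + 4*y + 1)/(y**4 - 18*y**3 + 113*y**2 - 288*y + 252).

-201*log(y - 7)/5 + 479*log(y - 6)/12 - 8*log(y - 3)/3 - log(y - 2)/20 + C

Factor the denominator: (y - 7)*(y - 6)*(y - 3)*(y - 2).
Partial-fraction decomposition: -1/(20*(y - 2)) - 8/(3*(y - 3)) + 479/(12*(y - 6)) - 201/(5*(y - 7)).
Integrate each term: A/(y−a) contributes A·log|y−a|.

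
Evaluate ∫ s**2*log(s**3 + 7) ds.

Let u = s**3 + 7, so du = (3*s**2) ds.
The integral becomes (1/3)·∫ log(u) du; integrate by parts with u′=log(u), dv′=du.

s**3*log(s**3 + 7)/3 - s**3/3 + 7*log(s**3 + 7)/3 + C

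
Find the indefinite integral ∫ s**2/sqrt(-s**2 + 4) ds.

Substitute s = 2·sin(θ), so ds = 2·cos(θ) dθ and the radical becomes sqrt(-s**2 + 4) = 2·cos(θ) by the Pythagorean identity.
Integrate the resulting trig expression in θ, then back-substitute θ = asin(s/2), sin(θ) = s/2, cos(θ) = sqrt(-s**2 + 4)/2 (absorbing any constant into C).

-s*sqrt(-s**2 + 4)/2 + 2*asin(s/2) + C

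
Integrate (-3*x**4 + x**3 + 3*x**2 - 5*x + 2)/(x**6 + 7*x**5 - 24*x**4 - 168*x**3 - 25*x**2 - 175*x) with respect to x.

Factor the denominator: x*(x - 5)*(x + 5)*(x + 7)*(x**2 + 1).
Partial-fraction decomposition: -(17*x - 19)/(650*(x**2 + 1)) + 1227/(1400*(x + 7)) - 73/(100*(x + 5)) - 283/(2600*(x - 5)) - 2/(175*x).
Integrate each term; A/(x−a) gives A·log|x−a|; the (Bx+D)/(x²+p²) term gives a log and an atan.

-2*log(x)/175 - 283*log(x - 5)/2600 - 73*log(x + 5)/100 + 1227*log(x + 7)/1400 - 17*log(x**2 + 1)/1300 + 19*atan(x)/650 + C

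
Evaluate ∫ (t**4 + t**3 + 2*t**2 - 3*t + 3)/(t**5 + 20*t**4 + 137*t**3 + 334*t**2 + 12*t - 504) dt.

Factor the denominator: (t - 1)*(t + 2)*(t + 6)**2*(t + 7).
Partial-fraction decomposition: 109/(2*(t + 7)) - 41865/(784*(t + 6)) + 1173/(28*(t + 6)**2) - 5/(48*(t + 2)) + 1/(294*(t - 1)).
Integrate each term; A/(t−a) gives A·log|t−a|; A/(t−a)² gives −A/(t−a).

log(t - 1)/294 - 5*log(t + 2)/48 - 41865*log(t + 6)/784 + 109*log(t + 7)/2 - 1173/(28*t + 168) + C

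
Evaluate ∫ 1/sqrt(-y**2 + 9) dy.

asin(y/3) + C

Substitute y = 3·sin(θ), so dy = 3·cos(θ) dθ and the radical becomes sqrt(-y**2 + 9) = 3·cos(θ) by the Pythagorean identity.
Integrate the resulting trig expression in θ, then back-substitute θ = asin(y/3), sin(θ) = y/3, cos(θ) = sqrt(-y**2 + 9)/3 (absorbing any constant into C).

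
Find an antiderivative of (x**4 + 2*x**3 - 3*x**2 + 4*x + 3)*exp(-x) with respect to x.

(-x**4 - 6*x**3 - 15*x**2 - 34*x - 37)*exp(-x) + C

Use integration by parts with u = x**4 + 2*x**3 - 3*x**2 + 4*x + 3, dv = exp(-x) dx, so v = -exp(-x).
Apply parts 4 times (tabular method): alternate signs, differentiate u down to 0, integrate dv up.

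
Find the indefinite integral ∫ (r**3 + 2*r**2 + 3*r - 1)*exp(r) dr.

(r**3 - r**2 + 5*r - 6)*exp(r) + C

Use integration by parts with u = r**3 + 2*r**2 + 3*r - 1, dv = exp(r) dr, so v = exp(r).
Apply parts 3 times (tabular method): alternate signs, differentiate u down to 0, integrate dv up.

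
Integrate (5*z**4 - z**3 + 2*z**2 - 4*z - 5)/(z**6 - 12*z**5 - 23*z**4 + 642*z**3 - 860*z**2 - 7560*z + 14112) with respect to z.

-6652051*log(z - 7)/511225 + 6307*log(z - 6)/480 - 67*log(z - 2)/4800 + 1387*log(z + 4)/14520 - 6787*log(z + 6)/32448 - 11727/(715*z - 5005) + C

Factor the denominator: (z - 7)**2*(z - 6)*(z - 2)*(z + 4)*(z + 6).
Partial-fraction decomposition: -6787/(32448*(z + 6)) + 1387/(14520*(z + 4)) - 67/(4800*(z - 2)) + 6307/(480*(z - 6)) - 6652051/(511225*(z - 7)) + 11727/(715*(z - 7)**2).
Integrate each term; A/(z−a) gives A·log|z−a|; A/(z−a)² gives −A/(z−a).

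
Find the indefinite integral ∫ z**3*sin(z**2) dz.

Let u = z², du = 2z dz; rewrite as (1/2)∫ u^1·sin(1u) du.
Now integrate by parts 1 time.

-z**2*cos(z**2)/2 + sin(z**2)/2 + C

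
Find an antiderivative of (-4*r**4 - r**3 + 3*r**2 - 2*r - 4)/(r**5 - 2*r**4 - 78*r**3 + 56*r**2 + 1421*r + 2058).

-888623*log(r - 7)/396900 - 44*log(r + 2)/405 + 67*log(r + 3)/100 - 569*log(r + 7)/245 + 4909/(630*r - 4410) + C

Factor the denominator: (r - 7)**2*(r + 2)*(r + 3)*(r + 7).
Partial-fraction decomposition: -569/(245*(r + 7)) + 67/(100*(r + 3)) - 44/(405*(r + 2)) - 888623/(396900*(r - 7)) - 4909/(630*(r - 7)**2).
Integrate each term; A/(r−a) gives A·log|r−a|; A/(r−a)² gives −A/(r−a).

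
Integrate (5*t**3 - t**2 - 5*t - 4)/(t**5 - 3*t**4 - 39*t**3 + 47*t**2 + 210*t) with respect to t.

-2*log(t)/105 + 1627*log(t - 7)/3024 - 107*log(t - 3)/480 + 19*log(t + 2)/135 - 629*log(t + 5)/1440 + C

Factor the denominator: t*(t - 7)*(t - 3)*(t + 2)*(t + 5).
Partial-fraction decomposition: -629/(1440*(t + 5)) + 19/(135*(t + 2)) - 107/(480*(t - 3)) + 1627/(3024*(t - 7)) - 2/(105*t).
Integrate each term: A/(t−a) contributes A·log|t−a|.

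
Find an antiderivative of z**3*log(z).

z**4*log(z)/4 - z**4/16 + C

Use integration by parts with u = log(z), dv = z**3 dz.
Then du = 1/z dz and v = z**4/4.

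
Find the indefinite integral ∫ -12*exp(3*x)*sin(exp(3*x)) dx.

Let u = exp(3*x), so du = (3*exp(3*x)) dx.
Rewriting, the integral becomes -4·∫ sin(u) du = -4·-cos(u).
Substituting back, u = exp(3*x).

4*cos(exp(3*x)) + C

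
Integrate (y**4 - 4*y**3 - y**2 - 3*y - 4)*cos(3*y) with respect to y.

Use integration by parts with u = y**4 - 4*y**3 - y**2 - 3*y - 4, dv = cos(3*y) dy, so v = sin(3*y)/3.
Apply parts 4 times (tabular method): alternate signs, differentiate u down to 0, integrate dv up.

y**4*sin(3*y)/3 - 4*y**3*sin(3*y)/3 + 4*y**3*cos(3*y)/9 - 7*y**2*sin(3*y)/9 - 4*y**2*cos(3*y)/3 - y*sin(3*y)/9 - 14*y*cos(3*y)/27 - 94*sin(3*y)/81 - cos(3*y)/27 + C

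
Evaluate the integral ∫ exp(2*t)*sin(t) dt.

2*exp(2*t)*sin(t)/5 - exp(2*t)*cos(t)/5 + C

Let I denote the integral. Integrate by parts with u = sin(t), dv = exp(2*t) dt, so v = exp(2*t)/2: I = exp(2*t)*sin(t)/2 − (1/2)·∫ exp(2*t)*cos(t) dt.
Apply parts again with u = cos(t), dv = exp(2*t) dt: ∫ exp(2*t)*cos(t) dt = exp(2*t)*cos(t)/2 + (1/2)·I. Substituting back brings back I: I = exp(2*t)*sin(t)/2 - exp(2*t)*cos(t)/4 − (1/4)·I.
Solving for I: (1 + 1/4)·I equals the remaining terms, so I = (4/5)·(exp(2*t)*sin(t)/2 - exp(2*t)*cos(t)/4).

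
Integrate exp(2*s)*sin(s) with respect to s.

2*exp(2*s)*sin(s)/5 - exp(2*s)*cos(s)/5 + C

Let I denote the integral. Integrate by parts with u = sin(s), dv = exp(2*s) ds, so v = exp(2*s)/2: I = exp(2*s)*sin(s)/2 − (1/2)·∫ exp(2*s)*cos(s) ds.
Apply parts again with u = cos(s), dv = exp(2*s) ds: ∫ exp(2*s)*cos(s) ds = exp(2*s)*cos(s)/2 + (1/2)·I. Substituting back brings back I: I = exp(2*s)*sin(s)/2 - exp(2*s)*cos(s)/4 − (1/4)·I.
Solving for I: (1 + 1/4)·I equals the remaining terms, so I = (4/5)·(exp(2*s)*sin(s)/2 - exp(2*s)*cos(s)/4).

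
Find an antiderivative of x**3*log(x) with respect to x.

x**4*log(x)/4 - x**4/16 + C

Use integration by parts with u = log(x), dv = x**3 dx.
Then du = 1/x dx and v = x**4/4.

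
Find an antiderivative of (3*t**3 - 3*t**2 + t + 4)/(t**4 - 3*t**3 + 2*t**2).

7*log(t)/2 + 9*log(t - 2)/2 - 5*log(t - 1) - 2/t + C

Factor the denominator: t**2*(t - 2)*(t - 1).
Partial-fraction decomposition: -5/(t - 1) + 9/(2*(t - 2)) + 7/(2*t) + 2/t**2.
Integrate each term; A/(t−a) gives A·log|t−a|; A/(t−a)² gives −A/(t−a).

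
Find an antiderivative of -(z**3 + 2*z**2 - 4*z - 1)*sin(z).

z**3*cos(z) - 3*z**2*sin(z) + 2*z**2*cos(z) - 4*z*sin(z) - 10*z*cos(z) + 10*sin(z) - 5*cos(z) + C

Use integration by parts with u = z**3 + 2*z**2 - 4*z - 1, dv = -sin(z) dz, so v = cos(z).
Apply parts 3 times (tabular method): alternate signs, differentiate u down to 0, integrate dv up.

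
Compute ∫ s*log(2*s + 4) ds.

Use integration by parts with u = log(2*s + 4), dv = s ds.
Then du = 2/(2*s + 4) ds and v = s**2/2.

s**2*log(2*s + 4)/2 - s**2/4 + s - 2*log(s + 2) + C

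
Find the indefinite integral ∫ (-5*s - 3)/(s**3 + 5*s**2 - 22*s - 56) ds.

-23*log(s - 4)/66 - 7*log(s + 2)/30 + 32*log(s + 7)/55 + C

Factor the denominator: (s - 4)*(s + 2)*(s + 7).
Partial-fraction decomposition: 32/(55*(s + 7)) - 7/(30*(s + 2)) - 23/(66*(s - 4)).
Integrate each term: A/(s−a) contributes A·log|s−a|.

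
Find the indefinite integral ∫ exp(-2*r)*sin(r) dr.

-2*exp(-2*r)*sin(r)/5 - exp(-2*r)*cos(r)/5 + C

Let I denote the integral. Integrate by parts with u = sin(r), dv = exp(-2*r) dr, so v = -exp(-2*r)/2: I = -exp(-2*r)*sin(r)/2 + (1/2)·∫ exp(-2*r)*cos(r) dr.
Apply parts again with u = cos(r), dv = exp(-2*r) dr: ∫ exp(-2*r)*cos(r) dr = -exp(-2*r)*cos(r)/2 − (1/2)·I. Substituting back brings back I: I = -exp(-2*r)*sin(r)/2 - exp(-2*r)*cos(r)/4 − (1/4)·I.
Solving for I: (1 + 1/4)·I equals the remaining terms, so I = (4/5)·(-exp(-2*r)*sin(r)/2 - exp(-2*r)*cos(r)/4).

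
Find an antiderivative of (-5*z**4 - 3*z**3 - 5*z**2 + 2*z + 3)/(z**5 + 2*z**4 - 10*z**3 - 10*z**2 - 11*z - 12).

Factor the denominator: (z - 3)*(z + 1)*(z + 4)*(z**2 + 1).
Partial-fraction decomposition: -(z + 3)/(10*(z**2 + 1)) - 23/(7*(z + 4)) + 1/(4*(z + 1)) - 261/(140*(z - 3)).
Integrate each term; A/(z−a) gives A·log|z−a|; the (Bz+D)/(z²+p²) term gives a log and an atan.

-261*log(z - 3)/140 + log(z + 1)/4 - 23*log(z + 4)/7 - log(z**2 + 1)/20 - 3*atan(z)/10 + C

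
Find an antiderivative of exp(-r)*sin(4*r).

-exp(-r)*sin(4*r)/17 - 4*exp(-r)*cos(4*r)/17 + C

Let I denote the integral. Integrate by parts with u = sin(4*r), dv = exp(-r) dr, so v = -exp(-r): I = -exp(-r)*sin(4*r) + 4·∫ exp(-r)*cos(4*r) dr.
Apply parts again with u = cos(4*r), dv = exp(-r) dr: ∫ exp(-r)*cos(4*r) dr = -exp(-r)*cos(4*r) − 4·I. Substituting back brings back I: I = -exp(-r)*sin(4*r) - 4*exp(-r)*cos(4*r) − 16·I.
Solving for I: (1 + 16)·I equals the remaining terms, so I = (1/17)·(-exp(-r)*sin(4*r) - 4*exp(-r)*cos(4*r)).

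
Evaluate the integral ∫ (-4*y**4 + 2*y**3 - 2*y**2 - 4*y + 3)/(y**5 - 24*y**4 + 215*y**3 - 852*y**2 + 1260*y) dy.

log(y)/420 - 9041*log(y - 7)/14 + 4921*log(y - 6)/12 + 2317*log(y - 5)/10 - 1615/(2*y - 12) + C

Factor the denominator: y*(y - 7)*(y - 6)**2*(y - 5).
Partial-fraction decomposition: 2317/(10*(y - 5)) + 4921/(12*(y - 6)) + 1615/(2*(y - 6)**2) - 9041/(14*(y - 7)) + 1/(420*y).
Integrate each term; A/(y−a) gives A·log|y−a|; A/(y−a)² gives −A/(y−a).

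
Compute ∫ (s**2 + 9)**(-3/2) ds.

Substitute s = 3·tan(θ), so ds = 3·sec(θ)^2 dθ and the radical becomes sqrt(s**2 + 9) = 3·sec(θ) by the Pythagorean identity.
Integrate the resulting trig expression in θ, then back-substitute tan(θ) = s/3, sec(θ) = sqrt(s**2 + 9)/3 (absorbing any constant into C).

s/(9*sqrt(s**2 + 9)) + C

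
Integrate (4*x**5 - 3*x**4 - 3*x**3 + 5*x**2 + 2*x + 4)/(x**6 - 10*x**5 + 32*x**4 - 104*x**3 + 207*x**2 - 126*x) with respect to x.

-2*log(x)/63 + 19753*log(x - 7)/4060 - 42*log(x - 2)/65 + 3*log(x - 1)/20 - 11447*log(x**2 + 9)/67860 + 2567*atan(x/3)/1885 + C

Factor the denominator: x*(x - 7)*(x - 2)*(x - 1)*(x**2 + 9).
Partial-fraction decomposition: -(11447*x - 138618)/(33930*(x**2 + 9)) + 3/(20*(x - 1)) - 42/(65*(x - 2)) + 19753/(4060*(x - 7)) - 2/(63*x).
Integrate each term; A/(x−a) gives A·log|x−a|; the (Bx+D)/(x²+p²) term gives a log and an atan.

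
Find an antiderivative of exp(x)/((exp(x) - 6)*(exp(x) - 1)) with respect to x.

log(exp(x) - 6)/5 - log(exp(x) - 1)/5 + C

Let u = e^x, du = e^x dx.
The integral becomes ∫ du/((u-6)(u-1)); decompose into partial fractions.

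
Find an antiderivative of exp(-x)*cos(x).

Let I denote the integral. Integrate by parts with u = cos(x), dv = exp(-x) dx, so v = -exp(-x): I = -exp(-x)*cos(x) − ∫ exp(-x)*sin(x) dx.
Apply parts again with u = sin(x), dv = exp(-x) dx: ∫ exp(-x)*sin(x) dx = -exp(-x)*sin(x) + I. Substituting back brings back I: I = exp(-x)*sin(x) - exp(-x)*cos(x) − I.
Solving for I: (1 + 1)·I equals the remaining terms, so I = (1/2)·(exp(-x)*sin(x) - exp(-x)*cos(x)).

exp(-x)*sin(x)/2 - exp(-x)*cos(x)/2 + C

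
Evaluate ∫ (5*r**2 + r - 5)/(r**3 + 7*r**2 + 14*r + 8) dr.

Factor the denominator: (r + 1)*(r + 2)*(r + 4).
Partial-fraction decomposition: 71/(6*(r + 4)) - 13/(2*(r + 2)) - 1/(3*(r + 1)).
Integrate each term: A/(r−a) contributes A·log|r−a|.

-log(r + 1)/3 - 13*log(r + 2)/2 + 71*log(r + 4)/6 + C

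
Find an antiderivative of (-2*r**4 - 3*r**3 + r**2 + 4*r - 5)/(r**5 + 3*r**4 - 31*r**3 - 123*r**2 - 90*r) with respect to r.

log(r)/18 - 455*log(r - 6)/594 - log(r + 1)/8 + 89*log(r + 3)/108 - 175*log(r + 5)/88 + C

Factor the denominator: r*(r - 6)*(r + 1)*(r + 3)*(r + 5).
Partial-fraction decomposition: -175/(88*(r + 5)) + 89/(108*(r + 3)) - 1/(8*(r + 1)) - 455/(594*(r - 6)) + 1/(18*r).
Integrate each term: A/(r−a) contributes A·log|r−a|.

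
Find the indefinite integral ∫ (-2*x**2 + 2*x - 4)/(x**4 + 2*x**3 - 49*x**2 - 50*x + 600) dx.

Factor the denominator: (x - 5)*(x - 4)*(x + 5)*(x + 6).
Partial-fraction decomposition: 4/(5*(x + 6)) - 32/(45*(x + 5)) + 14/(45*(x - 4)) - 2/(5*(x - 5)).
Integrate each term: A/(x−a) contributes A·log|x−a|.

-2*log(x - 5)/5 + 14*log(x - 4)/45 - 32*log(x + 5)/45 + 4*log(x + 6)/5 + C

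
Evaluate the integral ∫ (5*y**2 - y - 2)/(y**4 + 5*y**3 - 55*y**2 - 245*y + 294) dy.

Factor the denominator: (y - 7)*(y - 1)*(y + 6)*(y + 7).
Partial-fraction decomposition: -125/(56*(y + 7)) + 184/(91*(y + 6)) - 1/(168*(y - 1)) + 59/(273*(y - 7)).
Integrate each term: A/(y−a) contributes A·log|y−a|.

59*log(y - 7)/273 - log(y - 1)/168 + 184*log(y + 6)/91 - 125*log(y + 7)/56 + C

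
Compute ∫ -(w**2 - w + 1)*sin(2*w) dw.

w**2*cos(2*w)/2 - w*sin(2*w)/2 - w*cos(2*w)/2 + sin(2*w)/4 + cos(2*w)/4 + C

Use integration by parts with u = w**2 - w + 1, dv = -sin(2*w) dw, so v = cos(2*w)/2.
Apply parts 2 times (tabular method): alternate signs, differentiate u down to 0, integrate dv up.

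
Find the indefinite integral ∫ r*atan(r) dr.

r**2*atan(r)/2 - r/2 + atan(r)/2 + C

Use integration by parts with u = arctan(r), dv = r dr.
Then du = 1/(r**2 + 1) dr.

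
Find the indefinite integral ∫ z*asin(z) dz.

Use integration by parts with u = arcsin(z), dv = z dz.
Then du = 1/sqrt(-z**2 + 1) dz.

z**2*asin(z)/2 + z*sqrt(-z**2 + 1)/4 - asin(z)/4 + C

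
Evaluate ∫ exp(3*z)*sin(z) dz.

Let I denote the integral. Integrate by parts with u = sin(z), dv = exp(3*z) dz, so v = exp(3*z)/3: I = exp(3*z)*sin(z)/3 − (1/3)·∫ exp(3*z)*cos(z) dz.
Apply parts again with u = cos(z), dv = exp(3*z) dz: ∫ exp(3*z)*cos(z) dz = exp(3*z)*cos(z)/3 + (1/3)·I. Substituting back brings back I: I = exp(3*z)*sin(z)/3 - exp(3*z)*cos(z)/9 − (1/9)·I.
Solving for I: (1 + 1/9)·I equals the remaining terms, so I = (9/10)·(exp(3*z)*sin(z)/3 - exp(3*z)*cos(z)/9).

3*exp(3*z)*sin(z)/10 - exp(3*z)*cos(z)/10 + C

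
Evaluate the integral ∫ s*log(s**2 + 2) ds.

Let u = s**2 + 2, so du = (2*s) ds.
The integral becomes (1/2)·∫ log(u) du; integrate by parts with u′=log(u), dv′=du.

s**2*log(s**2 + 2)/2 - s**2/2 + log(s**2 + 2) + C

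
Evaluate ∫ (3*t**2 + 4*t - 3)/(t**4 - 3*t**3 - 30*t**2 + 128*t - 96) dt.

Factor the denominator: (t - 4)**2*(t - 1)*(t + 6).
Partial-fraction decomposition: -81/(700*(t + 6)) + 4/(63*(t - 1)) + 47/(900*(t - 4)) + 61/(30*(t - 4)**2).
Integrate each term; A/(t−a) gives A·log|t−a|; A/(t−a)² gives −A/(t−a).

47*log(t - 4)/900 + 4*log(t - 1)/63 - 81*log(t + 6)/700 - 61/(30*t - 120) + C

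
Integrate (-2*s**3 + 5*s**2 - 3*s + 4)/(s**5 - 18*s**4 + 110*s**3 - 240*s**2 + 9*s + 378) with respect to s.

Factor the denominator: (s - 7)*(s - 6)*(s - 3)**2*(s + 1).
Partial-fraction decomposition: 1/(64*(s + 1)) - 95/(144*(s - 3)) - 7/(24*(s - 3)**2) + 38/(9*(s - 6)) - 229/(64*(s - 7)).
Integrate each term; A/(s−a) gives A·log|s−a|; A/(s−a)² gives −A/(s−a).

-229*log(s - 7)/64 + 38*log(s - 6)/9 - 95*log(s - 3)/144 + log(s + 1)/64 + 7/(24*s - 72) + C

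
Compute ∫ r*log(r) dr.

r**2*log(r)/2 - r**2/4 + C

Use integration by parts with u = log(r), dv = r dr.
Then du = 1/r dr and v = r**2/2.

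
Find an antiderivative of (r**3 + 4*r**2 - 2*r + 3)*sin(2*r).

-r**3*cos(2*r)/2 + 3*r**2*sin(2*r)/4 - 2*r**2*cos(2*r) + 2*r*sin(2*r) + 7*r*cos(2*r)/4 - 7*sin(2*r)/8 - cos(2*r)/2 + C

Use integration by parts with u = r**3 + 4*r**2 - 2*r + 3, dv = sin(2*r) dr, so v = -cos(2*r)/2.
Apply parts 3 times (tabular method): alternate signs, differentiate u down to 0, integrate dv up.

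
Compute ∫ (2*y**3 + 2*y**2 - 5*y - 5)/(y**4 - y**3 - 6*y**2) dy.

Factor the denominator: y**2*(y - 3)*(y + 2).
Partial-fraction decomposition: 3/(20*(y + 2)) + 52/(45*(y - 3)) + 25/(36*y) + 5/(6*y**2).
Integrate each term; A/(y−a) gives A·log|y−a|; A/(y−a)² gives −A/(y−a).

25*log(y)/36 + 52*log(y - 3)/45 + 3*log(y + 2)/20 - 5/(6*y) + C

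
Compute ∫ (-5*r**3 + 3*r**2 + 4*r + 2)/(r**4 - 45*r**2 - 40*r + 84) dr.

-769*log(r - 7)/351 - 2*log(r - 1)/63 + 23*log(r + 2)/54 - 583*log(r + 6)/182 + C

Factor the denominator: (r - 7)*(r - 1)*(r + 2)*(r + 6).
Partial-fraction decomposition: -583/(182*(r + 6)) + 23/(54*(r + 2)) - 2/(63*(r - 1)) - 769/(351*(r - 7)).
Integrate each term: A/(r−a) contributes A·log|r−a|.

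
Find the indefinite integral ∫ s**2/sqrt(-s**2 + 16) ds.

Substitute s = 4·sin(θ), so ds = 4·cos(θ) dθ and the radical becomes sqrt(-s**2 + 16) = 4·cos(θ) by the Pythagorean identity.
Integrate the resulting trig expression in θ, then back-substitute θ = asin(s/4), sin(θ) = s/4, cos(θ) = sqrt(-s**2 + 16)/4 (absorbing any constant into C).

-s*sqrt(-s**2 + 16)/2 + 8*asin(s/4) + C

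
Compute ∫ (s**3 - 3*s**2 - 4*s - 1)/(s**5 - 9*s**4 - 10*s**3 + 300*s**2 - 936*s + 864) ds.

83*log(s - 6)/288 + log(s - 4)/40 - 13*log(s - 3)/27 + 13*log(s - 2)/64 - 301*log(s + 6)/8640 + C

Factor the denominator: (s - 6)*(s - 4)*(s - 3)*(s - 2)*(s + 6).
Partial-fraction decomposition: -301/(8640*(s + 6)) + 13/(64*(s - 2)) - 13/(27*(s - 3)) + 1/(40*(s - 4)) + 83/(288*(s - 6)).
Integrate each term: A/(s−a) contributes A·log|s−a|.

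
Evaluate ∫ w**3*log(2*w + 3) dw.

Use integration by parts with u = log(2*w + 3), dv = w**3 dw.
Then du = 2/(2*w + 3) dw and v = w**4/4.

w**4*log(2*w + 3)/4 - w**4/16 + w**3/8 - 9*w**2/32 + 27*w/32 - 81*log(2*w + 3)/64 + C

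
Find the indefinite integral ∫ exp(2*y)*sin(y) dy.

Let I denote the integral. Integrate by parts with u = sin(y), dv = exp(2*y) dy, so v = exp(2*y)/2: I = exp(2*y)*sin(y)/2 − (1/2)·∫ exp(2*y)*cos(y) dy.
Apply parts again with u = cos(y), dv = exp(2*y) dy: ∫ exp(2*y)*cos(y) dy = exp(2*y)*cos(y)/2 + (1/2)·I. Substituting back brings back I: I = exp(2*y)*sin(y)/2 - exp(2*y)*cos(y)/4 − (1/4)·I.
Solving for I: (1 + 1/4)·I equals the remaining terms, so I = (4/5)·(exp(2*y)*sin(y)/2 - exp(2*y)*cos(y)/4).

2*exp(2*y)*sin(y)/5 - exp(2*y)*cos(y)/5 + C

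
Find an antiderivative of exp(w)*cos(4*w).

4*exp(w)*sin(4*w)/17 + exp(w)*cos(4*w)/17 + C

Let I denote the integral. Integrate by parts with u = cos(4*w), dv = exp(w) dw, so v = exp(w): I = exp(w)*cos(4*w) + 4·∫ exp(w)*sin(4*w) dw.
Apply parts again with u = sin(4*w), dv = exp(w) dw: ∫ exp(w)*sin(4*w) dw = exp(w)*sin(4*w) − 4·I. Substituting back brings back I: I = 4*exp(w)*sin(4*w) + exp(w)*cos(4*w) − 16·I.
Solving for I: (1 + 16)·I equals the remaining terms, so I = (1/17)·(4*exp(w)*sin(4*w) + exp(w)*cos(4*w)).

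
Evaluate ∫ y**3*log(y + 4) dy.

Use integration by parts with u = log(y + 4), dv = y**3 dy.
Then du = 1/(y + 4) dy and v = y**4/4.

y**4*log(y + 4)/4 - y**4/16 + y**3/3 - 2*y**2 + 16*y - 64*log(y + 4) + C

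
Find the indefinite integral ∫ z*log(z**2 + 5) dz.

Let u = z**2 + 5, so du = (2*z) dz.
The integral becomes (1/2)·∫ log(u) du; integrate by parts with u′=log(u), dv′=du.

z**2*log(z**2 + 5)/2 - z**2/2 + 5*log(z**2 + 5)/2 + C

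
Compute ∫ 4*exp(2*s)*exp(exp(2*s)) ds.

2*exp(exp(2*s)) + C

Let u = exp(2*s), so du = (2*exp(2*s)) ds.
Rewriting, the integral becomes 2·∫ e^u du = 2·e^u.
Substituting back, u = exp(2*s).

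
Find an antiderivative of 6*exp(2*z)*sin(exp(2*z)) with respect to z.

Let u = exp(2*z), so du = (2*exp(2*z)) dz.
Rewriting, the integral becomes 3·∫ sin(u) du = 3·-cos(u).
Substituting back, u = exp(2*z).

-3*cos(exp(2*z)) + C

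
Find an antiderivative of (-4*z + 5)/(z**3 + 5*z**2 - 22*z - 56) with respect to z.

-log(z - 4)/6 - 13*log(z + 2)/30 + 3*log(z + 7)/5 + C

Factor the denominator: (z - 4)*(z + 2)*(z + 7).
Partial-fraction decomposition: 3/(5*(z + 7)) - 13/(30*(z + 2)) - 1/(6*(z - 4)).
Integrate each term: A/(z−a) contributes A·log|z−a|.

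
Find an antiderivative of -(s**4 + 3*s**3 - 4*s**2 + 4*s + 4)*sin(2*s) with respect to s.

Use integration by parts with u = s**4 + 3*s**3 - 4*s**2 + 4*s + 4, dv = -sin(2*s) ds, so v = cos(2*s)/2.
Apply parts 4 times (tabular method): alternate signs, differentiate u down to 0, integrate dv up.

s**4*cos(2*s)/2 - s**3*sin(2*s) + 3*s**3*cos(2*s)/2 - 9*s**2*sin(2*s)/4 - 7*s**2*cos(2*s)/2 + 7*s*sin(2*s)/2 - s*cos(2*s)/4 + sin(2*s)/8 + 15*cos(2*s)/4 + C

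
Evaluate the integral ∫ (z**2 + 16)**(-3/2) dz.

Substitute z = 4·tan(θ), so dz = 4·sec(θ)^2 dθ and the radical becomes sqrt(z**2 + 16) = 4·sec(θ) by the Pythagorean identity.
Integrate the resulting trig expression in θ, then back-substitute tan(θ) = z/4, sec(θ) = sqrt(z**2 + 16)/4 (absorbing any constant into C).

z/(16*sqrt(z**2 + 16)) + C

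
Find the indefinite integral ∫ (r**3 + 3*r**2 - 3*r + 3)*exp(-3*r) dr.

Use integration by parts with u = r**3 + 3*r**2 - 3*r + 3, dv = exp(-3*r) dr, so v = -exp(-3*r)/3.
Apply parts 3 times (tabular method): alternate signs, differentiate u down to 0, integrate dv up.

(-9*r**3 - 36*r**2 + 3*r - 26)*exp(-3*r)/27 + C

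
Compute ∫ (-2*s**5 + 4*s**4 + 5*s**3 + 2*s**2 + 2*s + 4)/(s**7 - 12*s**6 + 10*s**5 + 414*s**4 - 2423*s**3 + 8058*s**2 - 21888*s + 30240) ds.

-460*log(s - 6)/117 + 3061*log(s - 5)/408 - 4992*log(s - 4)/1375 + 3781*log(s + 7)/99528 + 24103*log(s**2 + 9)/2218500 + 12127*atan(s/3)/554625 + 6/(5*s - 20) + C

Factor the denominator: (s - 6)*(s - 5)*(s - 4)**2*(s + 7)*(s**2 + 9).
Partial-fraction decomposition: (24103*s + 72762)/(1109250*(s**2 + 9)) + 3781/(99528*(s + 7)) - 4992/(1375*(s - 4)) - 6/(5*(s - 4)**2) + 3061/(408*(s - 5)) - 460/(117*(s - 6)).
Integrate each term; A/(s−a) gives A·log|s−a|; the (Bs+D)/(s²+p²) term gives a log and an atan.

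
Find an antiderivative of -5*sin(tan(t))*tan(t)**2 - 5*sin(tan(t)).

Let u = tan(t), so du = (tan(t)**2 + 1) dt.
Rewriting, the integral becomes -5·∫ sin(u) du = -5·-cos(u).
Substituting back, u = tan(t).

5*cos(tan(t)) + C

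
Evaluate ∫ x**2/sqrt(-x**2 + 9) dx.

-x*sqrt(-x**2 + 9)/2 + 9*asin(x/3)/2 + C

Substitute x = 3·sin(θ), so dx = 3·cos(θ) dθ and the radical becomes sqrt(-x**2 + 9) = 3·cos(θ) by the Pythagorean identity.
Integrate the resulting trig expression in θ, then back-substitute θ = asin(x/3), sin(θ) = x/3, cos(θ) = sqrt(-x**2 + 9)/3 (absorbing any constant into C).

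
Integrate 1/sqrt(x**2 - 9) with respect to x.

Substitute x = 3·sec(θ), so dx = 3·sec(θ)*tan(θ) dθ and the radical becomes sqrt(x**2 - 9) = 3·tan(θ) by the Pythagorean identity.
Integrate the resulting trig expression in θ, then back-substitute sec(θ) = x/3, tan(θ) = sqrt(x**2 - 9)/3 (absorbing any constant into C).

log(x + sqrt(x**2 - 9)) + C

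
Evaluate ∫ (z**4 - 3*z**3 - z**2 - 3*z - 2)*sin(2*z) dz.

Use integration by parts with u = z**4 - 3*z**3 - z**2 - 3*z - 2, dv = sin(2*z) dz, so v = -cos(2*z)/2.
Apply parts 4 times (tabular method): alternate signs, differentiate u down to 0, integrate dv up.

-z**4*cos(2*z)/2 + z**3*sin(2*z) + 3*z**3*cos(2*z)/2 - 9*z**2*sin(2*z)/4 + 2*z**2*cos(2*z) - 2*z*sin(2*z) - 3*z*cos(2*z)/4 + 3*sin(2*z)/8 + C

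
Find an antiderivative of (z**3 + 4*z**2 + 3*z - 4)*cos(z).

Use integration by parts with u = z**3 + 4*z**2 + 3*z - 4, dv = cos(z) dz, so v = sin(z).
Apply parts 3 times (tabular method): alternate signs, differentiate u down to 0, integrate dv up.

z**3*sin(z) + 4*z**2*sin(z) + 3*z**2*cos(z) - 3*z*sin(z) + 8*z*cos(z) - 12*sin(z) - 3*cos(z) + C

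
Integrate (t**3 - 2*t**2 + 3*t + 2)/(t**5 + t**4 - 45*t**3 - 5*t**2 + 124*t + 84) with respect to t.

41*log(t - 6)/637 - 2*log(t - 2)/81 + 92*log(t + 1)/1323 - 115*log(t + 7)/1053 + 2/(63*t + 63) + C

Factor the denominator: (t - 6)*(t - 2)*(t + 1)**2*(t + 7).
Partial-fraction decomposition: -115/(1053*(t + 7)) + 92/(1323*(t + 1)) - 2/(63*(t + 1)**2) - 2/(81*(t - 2)) + 41/(637*(t - 6)).
Integrate each term; A/(t−a) gives A·log|t−a|; A/(t−a)² gives −A/(t−a).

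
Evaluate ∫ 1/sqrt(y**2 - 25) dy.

Substitute y = 5·sec(θ), so dy = 5·sec(θ)*tan(θ) dθ and the radical becomes sqrt(y**2 - 25) = 5·tan(θ) by the Pythagorean identity.
Integrate the resulting trig expression in θ, then back-substitute sec(θ) = y/5, tan(θ) = sqrt(y**2 - 25)/5 (absorbing any constant into C).

log(y + sqrt(y**2 - 25)) + C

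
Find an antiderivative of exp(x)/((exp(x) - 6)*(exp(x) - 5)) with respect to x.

log(exp(x) - 6) - log(exp(x) - 5) + C

Let u = e^x, du = e^x dx.
The integral becomes ∫ du/((u-5)(u-6)); decompose into partial fractions.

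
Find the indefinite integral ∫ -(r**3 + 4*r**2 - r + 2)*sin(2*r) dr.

Use integration by parts with u = r**3 + 4*r**2 - r + 2, dv = -sin(2*r) dr, so v = cos(2*r)/2.
Apply parts 3 times (tabular method): alternate signs, differentiate u down to 0, integrate dv up.

r**3*cos(2*r)/2 - 3*r**2*sin(2*r)/4 + 2*r**2*cos(2*r) - 2*r*sin(2*r) - 5*r*cos(2*r)/4 + 5*sin(2*r)/8 + C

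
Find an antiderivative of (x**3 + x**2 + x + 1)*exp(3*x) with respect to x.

Use integration by parts with u = x**3 + x**2 + x + 1, dv = exp(3*x) dx, so v = exp(3*x)/3.
Apply parts 3 times (tabular method): alternate signs, differentiate u down to 0, integrate dv up.

(3*x**3 + 3*x + 2)*exp(3*x)/9 + C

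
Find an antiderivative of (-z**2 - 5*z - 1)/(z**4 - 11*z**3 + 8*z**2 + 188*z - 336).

Factor the denominator: (z - 7)*(z - 6)*(z - 2)*(z + 4).
Partial-fraction decomposition: -1/(220*(z + 4)) - 1/(8*(z - 2)) + 67/(40*(z - 6)) - 17/(11*(z - 7)).
Integrate each term: A/(z−a) contributes A·log|z−a|.

-17*log(z - 7)/11 + 67*log(z - 6)/40 - log(z - 2)/8 - log(z + 4)/220 + C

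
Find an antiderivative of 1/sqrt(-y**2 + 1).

asin(y) + C

Substitute y = sin(θ), so dy = cos(θ) dθ and the radical becomes sqrt(-y**2 + 1) = cos(θ) by the Pythagorean identity.
Integrate the resulting trig expression in θ, then back-substitute θ = asin(y), sin(θ) = y, cos(θ) = sqrt(-y**2 + 1) (absorbing any constant into C).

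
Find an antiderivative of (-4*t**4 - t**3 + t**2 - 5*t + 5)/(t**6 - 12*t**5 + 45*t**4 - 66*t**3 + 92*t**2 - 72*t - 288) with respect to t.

Factor the denominator: (t - 6)*(t - 4)*(t - 3)*(t + 1)*(t**2 + 4).
Partial-fraction decomposition: (211*t + 1374)/(5200*(t**2 + 4)) - 2/(175*(t + 1)) - 88/(39*(t - 3)) + 1087/(200*(t - 4)) - 5389/(1680*(t - 6)).
Integrate each term; A/(t−a) gives A·log|t−a|; the (Bt+D)/(t²+p²) term gives a log and an atan.

-5389*log(t - 6)/1680 + 1087*log(t - 4)/200 - 88*log(t - 3)/39 - 2*log(t + 1)/175 + 211*log(t**2 + 4)/10400 + 687*atan(t/2)/5200 + C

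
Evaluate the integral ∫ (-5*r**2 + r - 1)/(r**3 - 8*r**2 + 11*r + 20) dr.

-121*log(r - 5)/6 + 77*log(r - 4)/5 - 7*log(r + 1)/30 + C

Factor the denominator: (r - 5)*(r - 4)*(r + 1).
Partial-fraction decomposition: -7/(30*(r + 1)) + 77/(5*(r - 4)) - 121/(6*(r - 5)).
Integrate each term: A/(r−a) contributes A·log|r−a|.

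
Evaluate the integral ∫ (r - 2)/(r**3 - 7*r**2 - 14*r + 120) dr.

2*log(r - 6)/5 - log(r - 5)/3 - log(r + 4)/15 + C

Factor the denominator: (r - 6)*(r - 5)*(r + 4).
Partial-fraction decomposition: -1/(15*(r + 4)) - 1/(3*(r - 5)) + 2/(5*(r - 6)).
Integrate each term: A/(r−a) contributes A·log|r−a|.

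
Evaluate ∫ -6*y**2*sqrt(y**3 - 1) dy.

Let u = y**3 - 1, so du = (3*y**2) dy.
Rewriting, the integral becomes -2·∫ √u du = -2·(2/3)u^(3/2).
Substituting back, u = y**3 - 1.

-4*(y**3 - 1)**(3/2)/3 + C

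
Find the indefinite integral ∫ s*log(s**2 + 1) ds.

Let u = s**2 + 1, so du = (2*s) ds.
The integral becomes (1/2)·∫ log(u) du; integrate by parts with u′=log(u), dv′=du.

s**2*log(s**2 + 1)/2 - s**2/2 + log(s**2 + 1)/2 + C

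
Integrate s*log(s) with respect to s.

Use integration by parts with u = log(s), dv = s ds.
Then du = 1/s ds and v = s**2/2.

s**2*log(s)/2 - s**2/4 + C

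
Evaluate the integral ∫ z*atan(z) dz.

z**2*atan(z)/2 - z/2 + atan(z)/2 + C

Use integration by parts with u = arctan(z), dv = z dz.
Then du = 1/(z**2 + 1) dz.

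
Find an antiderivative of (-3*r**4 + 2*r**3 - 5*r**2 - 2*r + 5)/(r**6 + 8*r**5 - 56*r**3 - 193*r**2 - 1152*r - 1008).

Factor the denominator: (r - 4)*(r + 1)*(r + 4)*(r + 7)*(r**2 + 9).
Partial-fraction decomposition: -(792*r - 527)/(7250*(r**2 + 9)) + 2705/(3828*(r + 7)) - 107/(200*(r + 4)) + 1/(300*(r + 1)) - 723/(11000*(r - 4)).
Integrate each term; A/(r−a) gives A·log|r−a|; the (Br+D)/(r²+p²) term gives a log and an atan.

-723*log(r - 4)/11000 + log(r + 1)/300 - 107*log(r + 4)/200 + 2705*log(r + 7)/3828 - 198*log(r**2 + 9)/3625 + 527*atan(r/3)/21750 + C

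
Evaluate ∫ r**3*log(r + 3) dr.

Use integration by parts with u = log(r + 3), dv = r**3 dr.
Then du = 1/(r + 3) dr and v = r**4/4.

r**4*log(r + 3)/4 - r**4/16 + r**3/4 - 9*r**2/8 + 27*r/4 - 81*log(r + 3)/4 + C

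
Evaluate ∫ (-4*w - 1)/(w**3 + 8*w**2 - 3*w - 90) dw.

Factor the denominator: (w - 3)*(w + 5)*(w + 6).
Partial-fraction decomposition: 23/(9*(w + 6)) - 19/(8*(w + 5)) - 13/(72*(w - 3)).
Integrate each term: A/(w−a) contributes A·log|w−a|.

-13*log(w - 3)/72 - 19*log(w + 5)/8 + 23*log(w + 6)/9 + C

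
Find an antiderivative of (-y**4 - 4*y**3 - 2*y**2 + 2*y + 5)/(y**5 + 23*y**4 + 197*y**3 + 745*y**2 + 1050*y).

log(y)/210 - 228*log(y + 5)/5 + 511*log(y + 6)/6 - 284*log(y + 7)/7 - 18/(y + 5) + C

Factor the denominator: y*(y + 5)**2*(y + 6)*(y + 7).
Partial-fraction decomposition: -284/(7*(y + 7)) + 511/(6*(y + 6)) - 228/(5*(y + 5)) + 18/(y + 5)**2 + 1/(210*y).
Integrate each term; A/(y−a) gives A·log|y−a|; A/(y−a)² gives −A/(y−a).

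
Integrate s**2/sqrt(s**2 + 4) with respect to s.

Substitute s = 2·tan(θ), so ds = 2·sec(θ)^2 dθ and the radical becomes sqrt(s**2 + 4) = 2·sec(θ) by the Pythagorean identity.
Integrate the resulting trig expression in θ, then back-substitute tan(θ) = s/2, sec(θ) = sqrt(s**2 + 4)/2 (absorbing any constant into C).

s*sqrt(s**2 + 4)/2 - 2*log(s + sqrt(s**2 + 4)) + C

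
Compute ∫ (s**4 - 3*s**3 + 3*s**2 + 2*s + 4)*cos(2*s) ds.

Use integration by parts with u = s**4 - 3*s**3 + 3*s**2 + 2*s + 4, dv = cos(2*s) ds, so v = sin(2*s)/2.
Apply parts 4 times (tabular method): alternate signs, differentiate u down to 0, integrate dv up.

s**4*sin(2*s)/2 - 3*s**3*sin(2*s)/2 + s**3*cos(2*s) - 9*s**2*cos(2*s)/4 + 13*s*sin(2*s)/4 + 2*sin(2*s) + 13*cos(2*s)/8 + C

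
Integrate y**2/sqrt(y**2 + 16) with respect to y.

y*sqrt(y**2 + 16)/2 - 8*log(y + sqrt(y**2 + 16)) + C

Substitute y = 4·tan(θ), so dy = 4·sec(θ)^2 dθ and the radical becomes sqrt(y**2 + 16) = 4·sec(θ) by the Pythagorean identity.
Integrate the resulting trig expression in θ, then back-substitute tan(θ) = y/4, sec(θ) = sqrt(y**2 + 16)/4 (absorbing any constant into C).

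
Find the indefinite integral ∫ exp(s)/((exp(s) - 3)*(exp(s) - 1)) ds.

log(exp(s) - 3)/2 - log(exp(s) - 1)/2 + C

Let u = e^s, du = e^s ds.
The integral becomes ∫ du/((u-3)(u-1)); decompose into partial fractions.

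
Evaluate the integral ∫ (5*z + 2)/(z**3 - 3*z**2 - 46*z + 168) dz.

Factor the denominator: (z - 6)*(z - 4)*(z + 7).
Partial-fraction decomposition: -3/(13*(z + 7)) - 1/(z - 4) + 16/(13*(z - 6)).
Integrate each term: A/(z−a) contributes A·log|z−a|.

16*log(z - 6)/13 - log(z - 4) - 3*log(z + 7)/13 + C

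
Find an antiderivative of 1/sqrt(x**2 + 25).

Substitute x = 5·tan(θ), so dx = 5·sec(θ)^2 dθ and the radical becomes sqrt(x**2 + 25) = 5·sec(θ) by the Pythagorean identity.
Integrate the resulting trig expression in θ, then back-substitute tan(θ) = x/5, sec(θ) = sqrt(x**2 + 25)/5 (absorbing any constant into C).

log(x + sqrt(x**2 + 25)) + C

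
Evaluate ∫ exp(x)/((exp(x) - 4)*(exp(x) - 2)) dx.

log(exp(x) - 4)/2 - log(exp(x) - 2)/2 + C

Let u = e^x, du = e^x dx.
The integral becomes ∫ du/((u-4)(u-2)); decompose into partial fractions.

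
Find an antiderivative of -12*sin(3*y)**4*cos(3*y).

-4*sin(3*y)**5/5 + C

Let u = sin(3*y), so du = (3*cos(3*y)) dy.
Rewriting, the integral becomes -4·∫ u^4 du = -4·u^5/5.
Substituting back, u = sin(3*y).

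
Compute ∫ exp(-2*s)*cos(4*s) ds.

Let I denote the integral. Integrate by parts with u = cos(4*s), dv = exp(-2*s) ds, so v = -exp(-2*s)/2: I = -exp(-2*s)*cos(4*s)/2 − 2·∫ exp(-2*s)*sin(4*s) ds.
Apply parts again with u = sin(4*s), dv = exp(-2*s) ds: ∫ exp(-2*s)*sin(4*s) ds = -exp(-2*s)*sin(4*s)/2 + 2·I. Substituting back brings back I: I = exp(-2*s)*sin(4*s) - exp(-2*s)*cos(4*s)/2 − 4·I.
Solving for I: (1 + 4)·I equals the remaining terms, so I = (1/5)·(exp(-2*s)*sin(4*s) - exp(-2*s)*cos(4*s)/2).

exp(-2*s)*sin(4*s)/5 - exp(-2*s)*cos(4*s)/10 + C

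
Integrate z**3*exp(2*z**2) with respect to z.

(2*z**2 - 1)*exp(2*z**2)/8 + C

Let u = z², du = 2z dz; rewrite as (1/2)∫ u^1·exp(2u) du.
Now integrate by parts 1 time.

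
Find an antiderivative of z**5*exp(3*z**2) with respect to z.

Let u = z², du = 2z dz; rewrite as (1/2)∫ u^2·exp(3u) du.
Now integrate by parts 2 times.

(9*z**4 - 6*z**2 + 2)*exp(3*z**2)/54 + C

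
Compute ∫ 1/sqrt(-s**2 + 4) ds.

Substitute s = 2·sin(θ), so ds = 2·cos(θ) dθ and the radical becomes sqrt(-s**2 + 4) = 2·cos(θ) by the Pythagorean identity.
Integrate the resulting trig expression in θ, then back-substitute θ = asin(s/2), sin(θ) = s/2, cos(θ) = sqrt(-s**2 + 4)/2 (absorbing any constant into C).

asin(s/2) + C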